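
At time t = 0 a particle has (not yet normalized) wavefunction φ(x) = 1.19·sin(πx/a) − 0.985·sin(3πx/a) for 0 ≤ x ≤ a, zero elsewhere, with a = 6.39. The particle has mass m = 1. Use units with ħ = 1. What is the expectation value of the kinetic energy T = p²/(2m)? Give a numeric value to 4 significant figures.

0.5140

T = −(ħ²/2m) d²/dx², so ⟨T⟩ = −(ħ²/2m) ∫ φ*·φ'' dx / ∫|φ|² dx; with m = 1.
d²/dx² sin(jπx/a) = −(jπ/a)²·sin(jπx/a); on 0 ≤ x ≤ a, ∫sin²(jπx/a) dx = a/2 and ∫sin(jπx/a)·sin(lπx/a) dx = 0 for j ≠ l, so only diagonal terms survive in ∫|φ|² and ∫φ·φ″; ∫φ·φ′ dx = [φ²/2] between the walls = 0.
State is unnormalized: ∫|φ|² dx = 7.6243, and ∫φ*·(−ħ²/2m · φ'') dx = 3.9185, so ⟨T⟩ = 3.9185 / 7.6243.
⟨T⟩ = 0.51395.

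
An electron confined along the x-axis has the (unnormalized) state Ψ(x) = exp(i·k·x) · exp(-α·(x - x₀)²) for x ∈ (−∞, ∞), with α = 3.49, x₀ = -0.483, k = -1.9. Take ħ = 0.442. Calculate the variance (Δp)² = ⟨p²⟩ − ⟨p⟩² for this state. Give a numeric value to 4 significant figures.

0.6818

Compute ⟨p⟩ and ⟨p²⟩ separately; (Δp)² = ⟨p²⟩ − ⟨p⟩².
Gaussian moments (u = x − x₀): ∫u^(2j)·e^(−2αu²) du = (2j−1)!!/(4α)^j · √(π/(2α)), odd powers integrate to 0; here √(π/(2α)) = 0.67088. Derivatives: Ψ′ = (ik − 2αu)·Ψ, Ψ″ = ((ik − 2αu)² − 2α)·Ψ; the odd-in-u pieces drop out.
Normalization: ∫|Ψ|² dx = 0.67088.
⟨p⟩ = -0.83980 and ⟨p²⟩ = 1.3871.
(Δp)² = 1.3871 − (-0.83980)² = 0.68182.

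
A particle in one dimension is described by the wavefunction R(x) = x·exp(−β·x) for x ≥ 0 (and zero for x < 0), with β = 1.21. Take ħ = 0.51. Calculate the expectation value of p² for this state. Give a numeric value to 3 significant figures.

0.381

p² R = −ħ² d²R/dx²; ⟨p²⟩ = −ħ² ∫ R*·R'' dx / ∫|R|² dx.
Differentiate x·exp(−β·x) with the product rule; every integrand then reduces to terms xʲ·e^(−2βx) on [0, ∞), with ∫₀^∞ xʲ·e^(−2βx) dx = j!/(2β)^(j+1).
State is unnormalized: ∫|R|² dx = 0.14112, and ∫R*·(−ħ² R'') dx = 0.053740, so ⟨p²⟩ = 0.053740 / 0.14112.
⟨p²⟩ = 0.38081.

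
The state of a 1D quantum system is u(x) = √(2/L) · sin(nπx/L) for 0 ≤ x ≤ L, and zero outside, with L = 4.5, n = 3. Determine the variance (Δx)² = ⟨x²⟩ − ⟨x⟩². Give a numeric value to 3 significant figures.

Compute ⟨x⟩ and ⟨x²⟩ separately, then (Δx)² = ⟨x²⟩ − ⟨x⟩².
With sin²θ = (1 − cos2θ)/2 on 0 ≤ x ≤ L: ∫sin²(nπx/L) dx = L/2, ∫x·sin²(nπx/L) dx = L²/4, ∫x²·sin²(nπx/L) dx = L³·(1/6 − 1/(4n²π²)); higher powers xᵏ the same way, integrating xᵏ·cos(2nπx/L) by parts.
⟨x⟩ = 2.2500 and ⟨x²⟩ = 6.6360.
(Δx)² = 6.6360 − (2.2500)² = 1.5735.

1.57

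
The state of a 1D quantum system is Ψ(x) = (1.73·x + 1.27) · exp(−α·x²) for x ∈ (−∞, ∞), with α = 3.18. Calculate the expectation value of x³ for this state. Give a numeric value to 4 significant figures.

⟨x³⟩ = ∫ x³·|Ψ|² dx / ∫|Ψ|² dx (integrals over the domain).
Expand each integrand as polynomial × e^(−2αx²) and use ∫x^(2j)·e^(−2αx²) dx = (2j−1)!!/(4α)^j · √(π/(2α)), odd powers → 0; here √(π/(2α)) = 0.70282.
State is unnormalized: ∫|Ψ|² dx = 1.2990, and ∫Ψ*·x³·Ψ dx = 0.057263, so ⟨x³⟩ = 0.057263 / 1.2990.
⟨x³⟩ = 0.044084.

0.04408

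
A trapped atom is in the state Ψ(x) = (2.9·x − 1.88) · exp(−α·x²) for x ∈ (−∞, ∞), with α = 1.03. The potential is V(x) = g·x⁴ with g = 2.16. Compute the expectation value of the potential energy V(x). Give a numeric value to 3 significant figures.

0.941

⟨V⟩ = ∫ V(x)·|Ψ|² dx / ∫|Ψ|² dx.
Expand each integrand as polynomial × e^(−2αx²) and use ∫x^(2j)·e^(−2αx²) dx = (2j−1)!!/(4α)^j · √(π/(2α)), odd powers → 0; here √(π/(2α)) = 1.2349.
State is unnormalized: ∫|Ψ|² dx = 6.8855, and ∫Ψ*·V(x)·Ψ dx = 6.4779, so ⟨V⟩ = 6.4779 / 6.8855.
⟨V⟩ = 0.94079.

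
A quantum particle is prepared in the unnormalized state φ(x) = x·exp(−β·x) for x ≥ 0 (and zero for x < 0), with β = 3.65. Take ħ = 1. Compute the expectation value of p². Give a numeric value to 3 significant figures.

p² φ = −ħ² d²φ/dx²; ⟨p²⟩ = −ħ² ∫ φ*·φ'' dx / ∫|φ|² dx.
Differentiate x·exp(−β·x) with the product rule; every integrand then reduces to terms xʲ·e^(−2βx) on [0, ∞), with ∫₀^∞ xʲ·e^(−2βx) dx = j!/(2β)^(j+1).
State is unnormalized: ∫|φ|² dx = 0.0051412, and ∫φ*·(−ħ² φ'') dx = 0.068493, so ⟨p²⟩ = 0.068493 / 0.0051412.
⟨p²⟩ = 13.323.

13.3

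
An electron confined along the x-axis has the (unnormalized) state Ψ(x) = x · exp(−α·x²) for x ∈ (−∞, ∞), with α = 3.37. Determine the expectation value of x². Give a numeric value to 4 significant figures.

⟨x²⟩ = ∫ x²·|Ψ|² dx / ∫|Ψ|² dx (integrals over the domain).
Expand each integrand as polynomial × e^(−2αx²) and use ∫x^(2j)·e^(−2αx²) dx = (2j−1)!!/(4α)^j · √(π/(2α)), odd powers → 0; here √(π/(2α)) = 0.68272.
State is unnormalized: ∫|Ψ|² dx = 0.050647, and ∫Ψ*·x²·Ψ dx = 0.011272, so ⟨x²⟩ = 0.011272 / 0.050647.
⟨x²⟩ = 0.22255.

0.2226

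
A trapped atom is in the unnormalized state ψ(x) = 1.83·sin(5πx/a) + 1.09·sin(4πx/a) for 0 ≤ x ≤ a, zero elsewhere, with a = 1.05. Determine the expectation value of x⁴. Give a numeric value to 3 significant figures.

⟨x⁴⟩ = ∫ x⁴·|ψ|² dx / ∫|ψ|² dx (integrals over the domain).
On 0 ≤ x ≤ a (j ≠ l): ∫sin²(jπx/a) dx = a/2, ∫sin(jπx/a)·sin(lπx/a) dx = 0; diagonal moments ∫x·sin²(jπx/a) dx = a²/4, ∫x²·sin²(jπx/a) dx = a³·(1/6 − 1/(4j²π²)); cross terms ∫x·sin(jπx/a)·sin(lπx/a) dx = 0 for j + l even and −4jla²/(π²(j² − l²)²) for j + l odd, ∫x²·sin(jπx/a)·sin(lπx/a) dx = (−1)^(j+l)·4jla³/(π²(j² − l²)²); higher powers the same way via product-to-sum and parts.
State is unnormalized: ∫|ψ|² dx = 2.3819, and ∫ψ*·x⁴·ψ dx = 0.17380, so ⟨x⁴⟩ = 0.17380 / 2.3819.
⟨x⁴⟩ = 0.072965.

0.0730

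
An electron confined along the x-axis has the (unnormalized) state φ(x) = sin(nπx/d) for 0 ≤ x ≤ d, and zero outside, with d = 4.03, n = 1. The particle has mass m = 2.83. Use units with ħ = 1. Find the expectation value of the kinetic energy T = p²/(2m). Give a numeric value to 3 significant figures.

0.107

T = −(ħ²/2m) d²/dx², so ⟨T⟩ = −(ħ²/2m) ∫ φ*·φ'' dx / ∫|φ|² dx; with m = 2.83.
d/dx sin(nπx/d) = (nπ/d)·cos(nπx/d) and d²/dx² sin(nπx/d) = −(nπ/d)²·sin(nπx/d); on 0 ≤ x ≤ d, ∫sin²(nπx/d) dx = d/2 and ∫sin(nπx/d)·cos(nπx/d) dx = 0.
State is unnormalized: ∫|φ|² dx = 2.0150, and ∫φ*·(−ħ²/2m · φ'') dx = 0.21635, so ⟨T⟩ = 0.21635 / 2.0150.
⟨T⟩ = 0.10737.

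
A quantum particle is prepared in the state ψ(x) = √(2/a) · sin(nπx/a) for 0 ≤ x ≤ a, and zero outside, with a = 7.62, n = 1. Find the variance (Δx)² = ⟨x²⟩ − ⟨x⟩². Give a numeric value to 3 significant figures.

1.90

Compute ⟨x⟩ and ⟨x²⟩ separately, then (Δx)² = ⟨x²⟩ − ⟨x⟩².
With sin²θ = (1 − cos2θ)/2 on 0 ≤ x ≤ a: ∫sin²(nπx/a) dx = a/2, ∫x·sin²(nπx/a) dx = a²/4, ∫x²·sin²(nπx/a) dx = a³·(1/6 − 1/(4n²π²)); higher powers xᵏ the same way, integrating xᵏ·cos(2nπx/a) by parts.
⟨x⟩ = 3.8100 and ⟨x²⟩ = 16.413.
(Δx)² = 16.413 − (3.8100)² = 1.8971.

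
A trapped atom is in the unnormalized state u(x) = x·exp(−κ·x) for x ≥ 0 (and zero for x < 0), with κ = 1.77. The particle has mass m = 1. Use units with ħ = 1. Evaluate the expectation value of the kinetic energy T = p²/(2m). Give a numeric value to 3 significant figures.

T = −(ħ²/2m) d²/dx², so ⟨T⟩ = −(ħ²/2m) ∫ u*·u'' dx / ∫|u|² dx; with m = 1.
Differentiate x·exp(−κ·x) with the product rule; every integrand then reduces to terms xʲ·e^(−2κx) on [0, ∞), with ∫₀^∞ xʲ·e^(−2κx) dx = j!/(2κ)^(j+1).
State is unnormalized: ∫|u|² dx = 0.045084, and ∫u*·(−ħ²/2m · u'') dx = 0.070621, so ⟨T⟩ = 0.070621 / 0.045084.
⟨T⟩ = 1.5665.

1.57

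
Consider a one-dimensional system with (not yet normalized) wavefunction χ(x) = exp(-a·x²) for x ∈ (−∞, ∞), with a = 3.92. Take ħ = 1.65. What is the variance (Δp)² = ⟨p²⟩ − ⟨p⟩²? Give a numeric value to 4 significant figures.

Compute ⟨p⟩ and ⟨p²⟩ separately; (Δp)² = ⟨p²⟩ − ⟨p⟩².
Gaussian moments: ∫x^(2j)·e^(−2ax²) dx = (2j−1)!!/(4a)^j · √(π/(2a)), odd powers integrate to 0; here √(π/(2a)) = 0.63302. Derivatives: d/dx e^(−ax²) = −2ax·e^(−ax²), d²/dx² e^(−ax²) = (4a²x² − 2a)·e^(−ax²).
Normalization: ∫|χ|² dx = 0.63302.
⟨p⟩ = 0.0000 and ⟨p²⟩ = 10.672.
(Δp)² = 10.672 − (0.0000)² = 10.672.

10.67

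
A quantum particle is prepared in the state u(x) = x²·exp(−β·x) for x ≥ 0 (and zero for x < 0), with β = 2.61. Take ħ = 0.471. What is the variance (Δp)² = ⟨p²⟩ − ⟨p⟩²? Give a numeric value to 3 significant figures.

0.504

Compute ⟨p⟩ and ⟨p²⟩ separately; (Δp)² = ⟨p²⟩ − ⟨p⟩².
Differentiate x²·exp(−β·x) with the product rule; every integrand then reduces to terms xʲ·e^(−2βx) on [0, ∞), with ∫₀^∞ xʲ·e^(−2βx) dx = j!/(2β)^(j+1).
Normalization: ∫|u|² dx = 0.0061924.
⟨p⟩ = 0.0000 and ⟨p²⟩ = 0.50373.
(Δp)² = 0.50373 − (0.0000)² = 0.50373.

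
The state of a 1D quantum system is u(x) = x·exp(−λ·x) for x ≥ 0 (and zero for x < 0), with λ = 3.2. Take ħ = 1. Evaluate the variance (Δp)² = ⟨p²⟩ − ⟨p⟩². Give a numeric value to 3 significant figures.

Compute ⟨p⟩ and ⟨p²⟩ separately; (Δp)² = ⟨p²⟩ − ⟨p⟩².
Differentiate x·exp(−λ·x) with the product rule; every integrand then reduces to terms xʲ·e^(−2λx) on [0, ∞), with ∫₀^∞ xʲ·e^(−2λx) dx = j!/(2λ)^(j+1).
Normalization: ∫|u|² dx = 0.0076294.
⟨p⟩ = 0.0000 and ⟨p²⟩ = 10.240.
(Δp)² = 10.240 − (0.0000)² = 10.240.

10.2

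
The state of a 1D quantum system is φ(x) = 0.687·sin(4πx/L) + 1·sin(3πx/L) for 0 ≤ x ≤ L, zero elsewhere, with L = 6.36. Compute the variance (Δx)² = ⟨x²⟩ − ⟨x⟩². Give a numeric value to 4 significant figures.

Compute ⟨x⟩ and ⟨x²⟩ separately, then (Δx)² = ⟨x²⟩ − ⟨x⟩².
On 0 ≤ x ≤ L (j ≠ l): ∫sin²(jπx/L) dx = L/2, ∫sin(jπx/L)·sin(lπx/L) dx = 0; diagonal moments ∫x·sin²(jπx/L) dx = L²/4, ∫x²·sin²(jπx/L) dx = L³·(1/6 − 1/(4j²π²)); cross terms ∫x·sin(jπx/L)·sin(lπx/L) dx = 0 for j + l even and −4jlL²/(π²(j² − l²)²) for j + l odd, ∫x²·sin(jπx/L)·sin(lπx/L) dx = (−1)^(j+l)·4jlL³/(π²(j² − l²)²); higher powers the same way via product-to-sum and parts.
Normalization: ∫|φ|² dx = 4.6809.
⟨x⟩ = 2.0015 and ⟨x²⟩ = 5.7923.
(Δx)² = 5.7923 − (2.0015)² = 1.7862.

1.786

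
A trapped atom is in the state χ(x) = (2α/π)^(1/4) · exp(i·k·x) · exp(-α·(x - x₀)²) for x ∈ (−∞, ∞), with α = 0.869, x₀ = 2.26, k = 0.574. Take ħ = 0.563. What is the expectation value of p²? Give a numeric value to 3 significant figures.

p² χ = −ħ² d²χ/dx²; ⟨p²⟩ = −ħ² ∫ χ*·χ'' dx.
Gaussian moments (u = x − x₀): ∫u^(2j)·e^(−2αu²) du = (2j−1)!!/(4α)^j · √(π/(2α)), odd powers integrate to 0; here √(π/(2α)) = 1.3445. Derivatives: χ′ = (ik − 2αu)·χ, χ″ = ((ik − 2αu)² − 2α)·χ; the odd-in-u pieces drop out.
⟨p²⟩ = 0.37988.

0.380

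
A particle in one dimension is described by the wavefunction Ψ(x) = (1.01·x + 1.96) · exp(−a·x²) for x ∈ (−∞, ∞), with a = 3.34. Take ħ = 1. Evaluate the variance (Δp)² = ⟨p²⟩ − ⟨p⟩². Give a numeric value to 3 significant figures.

Compute ⟨p⟩ and ⟨p²⟩ separately; (Δp)² = ⟨p²⟩ − ⟨p⟩².
Expand each integrand as polynomial × e^(−2ax²) and use ∫x^(2j)·e^(−2ax²) dx = (2j−1)!!/(4a)^j · √(π/(2a)), odd powers → 0; here √(π/(2a)) = 0.68578. Differentiate with the product rule, d/dx e^(−ax²) = −2ax·e^(−ax²).
Normalization: ∫|Ψ|² dx = 2.6869.
⟨p⟩ = 0.0000 and ⟨p²⟩ = 3.4702.
(Δp)² = 3.4702 − (0.0000)² = 3.4702.

3.47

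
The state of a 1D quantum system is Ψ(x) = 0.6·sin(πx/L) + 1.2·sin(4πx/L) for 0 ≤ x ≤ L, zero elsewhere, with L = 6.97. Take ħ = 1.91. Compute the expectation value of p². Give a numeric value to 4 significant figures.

p² Ψ = −ħ² d²Ψ/dx²; ⟨p²⟩ = −ħ² ∫ Ψ*·Ψ'' dx / ∫|Ψ|² dx.
d²/dx² sin(jπx/L) = −(jπ/L)²·sin(jπx/L); on 0 ≤ x ≤ L, ∫sin²(jπx/L) dx = L/2 and ∫sin(jπx/L)·sin(lπx/L) dx = 0 for j ≠ l, so only diagonal terms survive in ∫|Ψ|² and ∫Ψ·Ψ″; ∫Ψ·Ψ′ dx = [Ψ²/2] between the walls = 0.
State is unnormalized: ∫|Ψ|² dx = 6.2730, and ∫Ψ*·(−ħ² Ψ'') dx = 60.439, so ⟨p²⟩ = 60.439 / 6.2730.
⟨p²⟩ = 9.6348.

9.635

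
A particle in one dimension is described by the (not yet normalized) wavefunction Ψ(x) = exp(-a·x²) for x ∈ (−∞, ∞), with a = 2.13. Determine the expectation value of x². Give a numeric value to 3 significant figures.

0.117

⟨x²⟩ = ∫ x²·|Ψ|² dx / ∫|Ψ|² dx (integrals over the domain).
Gaussian moments: ∫x^(2j)·e^(−2ax²) dx = (2j−1)!!/(4a)^j · √(π/(2a)), odd powers integrate to 0; here √(π/(2a)) = 0.85876.
State is unnormalized: ∫|Ψ|² dx = 0.85876, and ∫Ψ*·x²·Ψ dx = 0.10079, so ⟨x²⟩ = 0.10079 / 0.85876.
⟨x²⟩ = 0.11737.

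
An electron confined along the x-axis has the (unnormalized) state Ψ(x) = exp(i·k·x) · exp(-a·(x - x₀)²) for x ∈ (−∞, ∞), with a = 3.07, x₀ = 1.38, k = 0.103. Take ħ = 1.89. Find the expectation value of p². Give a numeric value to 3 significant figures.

p² Ψ = −ħ² d²Ψ/dx²; ⟨p²⟩ = −ħ² ∫ Ψ*·Ψ'' dx / ∫|Ψ|² dx.
Gaussian moments (u = x − x₀): ∫u^(2j)·e^(−2au²) du = (2j−1)!!/(4a)^j · √(π/(2a)), odd powers integrate to 0; here √(π/(2a)) = 0.71530. Derivatives: Ψ′ = (ik − 2au)·Ψ, Ψ″ = ((ik − 2au)² − 2a)·Ψ; the odd-in-u pieces drop out.
State is unnormalized: ∫|Ψ|² dx = 0.71530, and ∫Ψ*·(−ħ² Ψ'') dx = 7.8714, so ⟨p²⟩ = 7.8714 / 0.71530.
⟨p²⟩ = 11.004.

11.0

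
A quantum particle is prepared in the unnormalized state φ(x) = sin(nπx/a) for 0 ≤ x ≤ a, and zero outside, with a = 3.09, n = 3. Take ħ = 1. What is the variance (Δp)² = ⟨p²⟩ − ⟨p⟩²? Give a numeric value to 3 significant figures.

Compute ⟨p⟩ and ⟨p²⟩ separately; (Δp)² = ⟨p²⟩ − ⟨p⟩².
d/dx sin(nπx/a) = (nπ/a)·cos(nπx/a) and d²/dx² sin(nπx/a) = −(nπ/a)²·sin(nπx/a); on 0 ≤ x ≤ a, ∫sin²(nπx/a) dx = a/2 and ∫sin(nπx/a)·cos(nπx/a) dx = 0.
Normalization: ∫|φ|² dx = 1.5450.
⟨p⟩ = 0.0000 and ⟨p²⟩ = 9.3030.
(Δp)² = 9.3030 − (0.0000)² = 9.3030.

9.30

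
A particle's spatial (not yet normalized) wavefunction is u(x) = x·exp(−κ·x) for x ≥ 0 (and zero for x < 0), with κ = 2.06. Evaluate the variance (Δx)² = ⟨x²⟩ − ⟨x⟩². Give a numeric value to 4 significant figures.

Compute ⟨x⟩ and ⟨x²⟩ separately, then (Δx)² = ⟨x²⟩ − ⟨x⟩².
Every integrand reduces to terms xʲ·e^(−2κx) on [0, ∞); use ∫₀^∞ xʲ·e^(−2κx) dx = j!/(2κ)^(j+1).
Normalization: ∫|u|² dx = 0.028598.
⟨x⟩ = 0.72816 and ⟨x²⟩ = 0.70695.
(Δx)² = 0.70695 − (0.72816)² = 0.17674.

0.1767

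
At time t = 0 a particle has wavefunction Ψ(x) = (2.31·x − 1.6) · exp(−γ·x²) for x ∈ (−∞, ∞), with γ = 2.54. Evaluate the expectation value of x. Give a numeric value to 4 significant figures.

-0.2358

⟨x⟩ = ∫ x·|Ψ|² dx / ∫|Ψ|² dx (integrals over the domain).
Expand each integrand as polynomial × e^(−2γx²) and use ∫x^(2j)·e^(−2γx²) dx = (2j−1)!!/(4γ)^j · √(π/(2γ)), odd powers → 0; here √(π/(2γ)) = 0.78640.
State is unnormalized: ∫|Ψ|² dx = 2.4262, and ∫Ψ*·x·Ψ dx = -0.57215, so ⟨x⟩ = -0.57215 / 2.4262.
⟨x⟩ = -0.23582.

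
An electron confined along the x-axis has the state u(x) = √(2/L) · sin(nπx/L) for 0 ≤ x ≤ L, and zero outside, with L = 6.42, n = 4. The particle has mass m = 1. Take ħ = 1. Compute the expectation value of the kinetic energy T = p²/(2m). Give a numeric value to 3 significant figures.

T = −(ħ²/2m) d²/dx², so ⟨T⟩ = −(ħ²/2m) ∫ u*·u'' dx; with m = 1.
d/dx sin(nπx/L) = (nπ/L)·cos(nπx/L) and d²/dx² sin(nπx/L) = −(nπ/L)²·sin(nπx/L); on 0 ≤ x ≤ L, ∫sin²(nπx/L) dx = L/2 and ∫sin(nπx/L)·cos(nπx/L) dx = 0.
⟨T⟩ = 1.9157.

1.92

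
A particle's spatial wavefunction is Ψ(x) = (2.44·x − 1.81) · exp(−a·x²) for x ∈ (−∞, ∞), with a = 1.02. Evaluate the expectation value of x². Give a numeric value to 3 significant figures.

⟨x²⟩ = ∫ x²·|Ψ|² dx / ∫|Ψ|² dx (integrals over the domain).
Expand each integrand as polynomial × e^(−2ax²) and use ∫x^(2j)·e^(−2ax²) dx = (2j−1)!!/(4a)^j · √(π/(2a)), odd powers → 0; here √(π/(2a)) = 1.2410.
State is unnormalized: ∫|Ψ|² dx = 5.8764, and ∫Ψ*·x²·Ψ dx = 2.3280, so ⟨x²⟩ = 2.3280 / 5.8764.
⟨x²⟩ = 0.39615.

0.396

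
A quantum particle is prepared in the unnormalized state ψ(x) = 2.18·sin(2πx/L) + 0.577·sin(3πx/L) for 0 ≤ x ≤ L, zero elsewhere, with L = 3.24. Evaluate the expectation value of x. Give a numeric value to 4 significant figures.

1.308

⟨x⟩ = ∫ x·|ψ|² dx / ∫|ψ|² dx (integrals over the domain).
On 0 ≤ x ≤ L (j ≠ l): ∫sin²(jπx/L) dx = L/2, ∫sin(jπx/L)·sin(lπx/L) dx = 0; diagonal moments ∫x·sin²(jπx/L) dx = L²/4, ∫x²·sin²(jπx/L) dx = L³·(1/6 − 1/(4j²π²)); cross terms ∫x·sin(jπx/L)·sin(lπx/L) dx = 0 for j + l even and −4jlL²/(π²(j² − l²)²) for j + l odd, ∫x²·sin(jπx/L)·sin(lπx/L) dx = (−1)^(j+l)·4jlL³/(π²(j² − l²)²); higher powers the same way via product-to-sum and parts.
State is unnormalized: ∫|ψ|² dx = 8.2382, and ∫ψ*·x·ψ dx = 10.777, so ⟨x⟩ = 10.777 / 8.2382.
⟨x⟩ = 1.3082.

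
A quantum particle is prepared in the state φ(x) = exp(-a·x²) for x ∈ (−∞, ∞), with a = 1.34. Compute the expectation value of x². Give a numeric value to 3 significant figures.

⟨x²⟩ = ∫ x²·|φ|² dx / ∫|φ|² dx (integrals over the domain).
Gaussian moments: ∫x^(2j)·e^(−2ax²) dx = (2j−1)!!/(4a)^j · √(π/(2a)), odd powers integrate to 0; here √(π/(2a)) = 1.0827.
State is unnormalized: ∫|φ|² dx = 1.0827, and ∫φ*·x²·φ dx = 0.20200, so ⟨x²⟩ = 0.20200 / 1.0827.
⟨x²⟩ = 0.18657.

0.187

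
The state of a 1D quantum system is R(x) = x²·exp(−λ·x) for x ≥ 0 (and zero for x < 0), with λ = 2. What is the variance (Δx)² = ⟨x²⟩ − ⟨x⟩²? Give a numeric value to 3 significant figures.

Compute ⟨x⟩ and ⟨x²⟩ separately, then (Δx)² = ⟨x²⟩ − ⟨x⟩².
Every integrand reduces to terms xʲ·e^(−2λx) on [0, ∞); use ∫₀^∞ xʲ·e^(−2λx) dx = j!/(2λ)^(j+1).
Normalization: ∫|R|² dx = 0.023438.
⟨x⟩ = 1.2500 and ⟨x²⟩ = 1.8750.
(Δx)² = 1.8750 − (1.2500)² = 0.31250.

0.313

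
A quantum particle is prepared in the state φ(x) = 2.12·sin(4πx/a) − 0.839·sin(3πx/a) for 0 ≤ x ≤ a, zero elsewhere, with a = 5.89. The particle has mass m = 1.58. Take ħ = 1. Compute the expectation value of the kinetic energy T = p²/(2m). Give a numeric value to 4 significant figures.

1.355

T = −(ħ²/2m) d²/dx², so ⟨T⟩ = −(ħ²/2m) ∫ φ*·φ'' dx / ∫|φ|² dx; with m = 1.58.
d²/dx² sin(jπx/a) = −(jπ/a)²·sin(jπx/a); on 0 ≤ x ≤ a, ∫sin²(jπx/a) dx = a/2 and ∫sin(jπx/a)·sin(lπx/a) dx = 0 for j ≠ l, so only diagonal terms survive in ∫|φ|² and ∫φ·φ″; ∫φ·φ′ dx = [φ²/2] between the walls = 0.
State is unnormalized: ∫|φ|² dx = 15.309, and ∫φ*·(−ħ²/2m · φ'') dx = 20.746, so ⟨T⟩ = 20.746 / 15.309.
⟨T⟩ = 1.3551.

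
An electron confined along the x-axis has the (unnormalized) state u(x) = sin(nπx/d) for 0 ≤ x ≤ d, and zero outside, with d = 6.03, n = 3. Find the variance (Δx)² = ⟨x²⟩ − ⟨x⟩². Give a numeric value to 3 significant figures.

2.83

Compute ⟨x⟩ and ⟨x²⟩ separately, then (Δx)² = ⟨x²⟩ − ⟨x⟩².
With sin²θ = (1 − cos2θ)/2 on 0 ≤ x ≤ d: ∫sin²(nπx/d) dx = d/2, ∫x·sin²(nπx/d) dx = d²/4, ∫x²·sin²(nπx/d) dx = d³·(1/6 − 1/(4n²π²)); higher powers xᵏ the same way, integrating xᵏ·cos(2nπx/d) by parts.
Normalization: ∫|u|² dx = 3.0150.
⟨x⟩ = 3.0150 and ⟨x²⟩ = 11.916.
(Δx)² = 11.916 − (3.0150)² = 2.8254.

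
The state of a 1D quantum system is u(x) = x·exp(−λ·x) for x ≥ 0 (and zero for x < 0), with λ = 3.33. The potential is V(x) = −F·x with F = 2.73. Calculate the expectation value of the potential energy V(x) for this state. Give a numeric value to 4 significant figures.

-1.230

⟨V⟩ = ∫ V(x)·|u|² dx / ∫|u|² dx.
Every integrand reduces to terms xʲ·e^(−2λx) on [0, ∞); use ∫₀^∞ xʲ·e^(−2λx) dx = j!/(2λ)^(j+1).
State is unnormalized: ∫|u|² dx = 0.0067703, and ∫u*·V(x)·u dx = -0.0083256, so ⟨V⟩ = -0.0083256 / 0.0067703.
⟨V⟩ = -1.2297.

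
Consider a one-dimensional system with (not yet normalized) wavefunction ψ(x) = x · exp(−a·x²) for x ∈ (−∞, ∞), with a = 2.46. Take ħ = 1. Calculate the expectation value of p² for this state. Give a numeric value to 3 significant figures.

p² ψ = −ħ² d²ψ/dx²; ⟨p²⟩ = −ħ² ∫ ψ*·ψ'' dx / ∫|ψ|² dx.
Expand each integrand as polynomial × e^(−2ax²) and use ∫x^(2j)·e^(−2ax²) dx = (2j−1)!!/(4a)^j · √(π/(2a)), odd powers → 0; here √(π/(2a)) = 0.79908. Differentiate with the product rule, d/dx e^(−ax²) = −2ax·e^(−ax²).
State is unnormalized: ∫|ψ|² dx = 0.081208, and ∫ψ*·(−ħ² ψ'') dx = 0.59931, so ⟨p²⟩ = 0.59931 / 0.081208.
⟨p²⟩ = 7.3800.

7.38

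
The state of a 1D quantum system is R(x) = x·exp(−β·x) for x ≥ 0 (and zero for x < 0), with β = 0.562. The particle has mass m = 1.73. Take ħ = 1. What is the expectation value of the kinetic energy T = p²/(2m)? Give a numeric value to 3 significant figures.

T = −(ħ²/2m) d²/dx², so ⟨T⟩ = −(ħ²/2m) ∫ R*·R'' dx / ∫|R|² dx; with m = 1.73.
Differentiate x·exp(−β·x) with the product rule; every integrand then reduces to terms xʲ·e^(−2βx) on [0, ∞), with ∫₀^∞ xʲ·e^(−2βx) dx = j!/(2β)^(j+1).
State is unnormalized: ∫|R|² dx = 1.4084, and ∫R*·(−ħ²/2m · R'') dx = 0.12857, so ⟨T⟩ = 0.12857 / 1.4084.
⟨T⟩ = 0.091284.

0.0913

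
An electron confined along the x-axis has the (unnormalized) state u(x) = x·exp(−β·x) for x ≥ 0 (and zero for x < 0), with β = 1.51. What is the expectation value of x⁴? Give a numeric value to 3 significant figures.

4.33

⟨x⁴⟩ = ∫ x⁴·|u|² dx / ∫|u|² dx (integrals over the domain).
Every integrand reduces to terms xʲ·e^(−2βx) on [0, ∞); use ∫₀^∞ xʲ·e^(−2βx) dx = j!/(2β)^(j+1).
State is unnormalized: ∫|u|² dx = 0.072612, and ∫u*·x⁴·u dx = 0.31426, so ⟨x⁴⟩ = 0.31426 / 0.072612.
⟨x⁴⟩ = 4.3279.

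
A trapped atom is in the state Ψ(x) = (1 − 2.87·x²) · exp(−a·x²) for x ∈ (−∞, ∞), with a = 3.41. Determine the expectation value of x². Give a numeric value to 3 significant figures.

0.0414

⟨x²⟩ = ∫ x²·|Ψ|² dx / ∫|Ψ|² dx (integrals over the domain).
Expand each integrand as polynomial × e^(−2ax²) and use ∫x^(2j)·e^(−2ax²) dx = (2j−1)!!/(4a)^j · √(π/(2a)), odd powers → 0; here √(π/(2a)) = 0.67871.
State is unnormalized: ∫|Ψ|² dx = 0.48324, and ∫Ψ*·x²·Ψ dx = 0.019984, so ⟨x²⟩ = 0.019984 / 0.48324.
⟨x²⟩ = 0.041355.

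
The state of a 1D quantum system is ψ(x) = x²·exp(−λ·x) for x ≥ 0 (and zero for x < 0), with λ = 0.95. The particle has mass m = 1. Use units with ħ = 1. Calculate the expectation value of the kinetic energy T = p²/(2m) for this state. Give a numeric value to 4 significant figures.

0.1504

T = −(ħ²/2m) d²/dx², so ⟨T⟩ = −(ħ²/2m) ∫ ψ*·ψ'' dx / ∫|ψ|² dx; with m = 1.
Differentiate x²·exp(−λ·x) with the product rule; every integrand then reduces to terms xʲ·e^(−2λx) on [0, ∞), with ∫₀^∞ xʲ·e^(−2λx) dx = j!/(2λ)^(j+1).
State is unnormalized: ∫|ψ|² dx = 0.96927, and ∫ψ*·(−ħ²/2m · ψ'') dx = 0.14579, so ⟨T⟩ = 0.14579 / 0.96927.
⟨T⟩ = 0.15042.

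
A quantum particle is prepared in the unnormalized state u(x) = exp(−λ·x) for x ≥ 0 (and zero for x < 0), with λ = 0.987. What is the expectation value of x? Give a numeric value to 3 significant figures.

⟨x⟩ = ∫ x·|u|² dx / ∫|u|² dx (integrals over the domain).
Every integrand reduces to terms xʲ·e^(−2λx) on [0, ∞); use ∫₀^∞ xʲ·e^(−2λx) dx = j!/(2λ)^(j+1).
State is unnormalized: ∫|u|² dx = 0.50659, and ∫u*·x·u dx = 0.25663, so ⟨x⟩ = 0.25663 / 0.50659.
⟨x⟩ = 0.50659.

0.507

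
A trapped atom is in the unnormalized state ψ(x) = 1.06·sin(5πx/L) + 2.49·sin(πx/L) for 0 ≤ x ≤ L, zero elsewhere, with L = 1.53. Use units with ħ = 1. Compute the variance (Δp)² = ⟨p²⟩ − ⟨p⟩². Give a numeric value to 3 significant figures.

Compute ⟨p⟩ and ⟨p²⟩ separately; (Δp)² = ⟨p²⟩ − ⟨p⟩².
d²/dx² sin(jπx/L) = −(jπ/L)²·sin(jπx/L); on 0 ≤ x ≤ L, ∫sin²(jπx/L) dx = L/2 and ∫sin(jπx/L)·sin(lπx/L) dx = 0 for j ≠ l, so only diagonal terms survive in ∫|ψ|² and ∫ψ·ψ″; ∫ψ·ψ′ dx = [ψ²/2] between the walls = 0.
Normalization: ∫|ψ|² dx = 5.6026.
⟨p⟩ = 0.0000 and ⟨p²⟩ = 19.740.
(Δp)² = 19.740 − (0.0000)² = 19.740.

19.7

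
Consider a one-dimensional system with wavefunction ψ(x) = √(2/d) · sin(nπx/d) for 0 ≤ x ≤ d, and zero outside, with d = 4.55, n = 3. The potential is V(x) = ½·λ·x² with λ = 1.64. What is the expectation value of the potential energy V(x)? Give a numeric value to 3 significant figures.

⟨V⟩ = ∫ V(x)·|ψ|² dx.
With sin²θ = (1 − cos2θ)/2 on 0 ≤ x ≤ d: ∫sin²(nπx/d) dx = d/2, ∫x·sin²(nπx/d) dx = d²/4, ∫x²·sin²(nπx/d) dx = d³·(1/6 − 1/(4n²π²)); higher powers xᵏ the same way, integrating xᵏ·cos(2nπx/d) by parts.
⟨V⟩ = 5.5631.

5.56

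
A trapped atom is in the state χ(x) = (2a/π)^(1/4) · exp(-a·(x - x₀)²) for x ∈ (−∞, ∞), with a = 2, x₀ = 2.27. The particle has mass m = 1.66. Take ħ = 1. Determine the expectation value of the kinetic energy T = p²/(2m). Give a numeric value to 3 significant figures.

T = −(ħ²/2m) d²/dx², so ⟨T⟩ = −(ħ²/2m) ∫ χ*·χ'' dx; with m = 1.66.
Gaussian moments (u = x − x₀): ∫u^(2j)·e^(−2au²) du = (2j−1)!!/(4a)^j · √(π/(2a)), odd powers integrate to 0; here √(π/(2a)) = 0.88623. Derivatives: d/dx e^(−au²) = −2au·e^(−au²), d²/dx² e^(−au²) = (4a²u² − 2a)·e^(−au²).
⟨T⟩ = 0.60241.

0.602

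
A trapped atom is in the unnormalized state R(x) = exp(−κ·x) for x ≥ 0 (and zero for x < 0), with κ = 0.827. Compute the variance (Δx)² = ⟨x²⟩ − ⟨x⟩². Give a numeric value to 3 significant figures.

Compute ⟨x⟩ and ⟨x²⟩ separately, then (Δx)² = ⟨x²⟩ − ⟨x⟩².
Every integrand reduces to terms xʲ·e^(−2κx) on [0, ∞); use ∫₀^∞ xʲ·e^(−2κx) dx = j!/(2κ)^(j+1).
Normalization: ∫|R|² dx = 0.60459.
⟨x⟩ = 0.60459 and ⟨x²⟩ = 0.73107.
(Δx)² = 0.73107 − (0.60459)² = 0.36554.

0.366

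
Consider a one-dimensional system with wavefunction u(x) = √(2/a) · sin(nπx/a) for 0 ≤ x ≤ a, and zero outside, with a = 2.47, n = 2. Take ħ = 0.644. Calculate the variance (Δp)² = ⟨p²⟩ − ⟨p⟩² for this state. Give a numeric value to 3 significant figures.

2.68

Compute ⟨p⟩ and ⟨p²⟩ separately; (Δp)² = ⟨p²⟩ − ⟨p⟩².
d/dx sin(nπx/a) = (nπ/a)·cos(nπx/a) and d²/dx² sin(nπx/a) = −(nπ/a)²·sin(nπx/a); on 0 ≤ x ≤ a, ∫sin²(nπx/a) dx = a/2 and ∫sin(nπx/a)·cos(nπx/a) dx = 0.
⟨p⟩ = 0.0000 and ⟨p²⟩ = 2.6837.
(Δp)² = 2.6837 − (0.0000)² = 2.6837.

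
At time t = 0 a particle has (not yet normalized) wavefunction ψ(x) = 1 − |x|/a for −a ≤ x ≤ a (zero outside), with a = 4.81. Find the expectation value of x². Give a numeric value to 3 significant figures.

⟨x²⟩ = ∫ x²·|ψ|² dx / ∫|ψ|² dx (integrals over the domain).
ψ is even, so ∫ over [−a, a] = 2∫₀ᵃ with ψ = 1 − x/a there: ∫₀ᵃ (1 − x/a)² dx = a/3, ∫₀ᵃ x²(1 − x/a)² dx = a³/30, ∫₀ᵃ x⁴(1 − x/a)² dx = a⁵/105.
State is unnormalized: ∫|ψ|² dx = 3.2067, and ∫ψ*·x²·ψ dx = 7.4190, so ⟨x²⟩ = 7.4190 / 3.2067.
⟨x²⟩ = 2.3136.

2.31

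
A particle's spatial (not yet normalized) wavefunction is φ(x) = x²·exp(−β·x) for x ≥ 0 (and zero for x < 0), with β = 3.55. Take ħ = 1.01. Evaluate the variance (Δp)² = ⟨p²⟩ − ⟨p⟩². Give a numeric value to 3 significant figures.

Compute ⟨p⟩ and ⟨p²⟩ separately; (Δp)² = ⟨p²⟩ − ⟨p⟩².
Differentiate x²·exp(−β·x) with the product rule; every integrand then reduces to terms xʲ·e^(−2βx) on [0, ∞), with ∫₀^∞ xʲ·e^(−2βx) dx = j!/(2β)^(j+1).
Normalization: ∫|φ|² dx = 0.0013302.
⟨p⟩ = 0.0000 and ⟨p²⟩ = 4.2853.
(Δp)² = 4.2853 − (0.0000)² = 4.2853.

4.29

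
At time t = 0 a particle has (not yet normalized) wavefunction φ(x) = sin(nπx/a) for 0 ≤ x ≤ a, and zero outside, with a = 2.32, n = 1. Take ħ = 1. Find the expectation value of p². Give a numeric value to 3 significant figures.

p² φ = −ħ² d²φ/dx²; ⟨p²⟩ = −ħ² ∫ φ*·φ'' dx / ∫|φ|² dx.
d/dx sin(nπx/a) = (nπ/a)·cos(nπx/a) and d²/dx² sin(nπx/a) = −(nπ/a)²·sin(nπx/a); on 0 ≤ x ≤ a, ∫sin²(nπx/a) dx = a/2 and ∫sin(nπx/a)·cos(nπx/a) dx = 0.
State is unnormalized: ∫|φ|² dx = 1.1600, and ∫φ*·(−ħ² φ'') dx = 2.1271, so ⟨p²⟩ = 2.1271 / 1.1600.
⟨p²⟩ = 1.8337.

1.83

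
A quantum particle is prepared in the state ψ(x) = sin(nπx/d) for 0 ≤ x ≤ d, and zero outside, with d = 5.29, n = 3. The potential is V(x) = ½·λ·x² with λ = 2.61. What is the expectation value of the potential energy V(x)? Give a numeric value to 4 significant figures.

11.97

⟨V⟩ = ∫ V(x)·|ψ|² dx / ∫|ψ|² dx.
With sin²θ = (1 − cos2θ)/2 on 0 ≤ x ≤ d: ∫sin²(nπx/d) dx = d/2, ∫x·sin²(nπx/d) dx = d²/4, ∫x²·sin²(nπx/d) dx = d³·(1/6 − 1/(4n²π²)); higher powers xᵏ the same way, integrating xᵏ·cos(2nπx/d) by parts.
State is unnormalized: ∫|ψ|² dx = 2.6450, and ∫ψ*·V(x)·ψ dx = 31.654, so ⟨V⟩ = 31.654 / 2.6450.
⟨V⟩ = 11.968.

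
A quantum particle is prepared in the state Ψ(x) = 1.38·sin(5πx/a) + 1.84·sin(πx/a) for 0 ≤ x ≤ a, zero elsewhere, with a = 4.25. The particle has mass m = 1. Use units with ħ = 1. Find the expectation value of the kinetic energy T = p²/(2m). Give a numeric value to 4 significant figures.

2.634

T = −(ħ²/2m) d²/dx², so ⟨T⟩ = −(ħ²/2m) ∫ Ψ*·Ψ'' dx / ∫|Ψ|² dx; with m = 1.
d²/dx² sin(jπx/a) = −(jπ/a)²·sin(jπx/a); on 0 ≤ x ≤ a, ∫sin²(jπx/a) dx = a/2 and ∫sin(jπx/a)·sin(lπx/a) dx = 0 for j ≠ l, so only diagonal terms survive in ∫|Ψ|² and ∫Ψ·Ψ″; ∫Ψ·Ψ′ dx = [Ψ²/2] between the walls = 0.
State is unnormalized: ∫|Ψ|² dx = 11.241, and ∫Ψ*·(−ħ²/2m · Ψ'') dx = 29.606, so ⟨T⟩ = 29.606 / 11.241.
⟨T⟩ = 2.6337.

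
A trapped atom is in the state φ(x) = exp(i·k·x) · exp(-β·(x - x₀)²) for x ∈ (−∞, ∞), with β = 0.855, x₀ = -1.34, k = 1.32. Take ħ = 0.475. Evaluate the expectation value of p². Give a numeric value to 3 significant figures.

0.586

p² φ = −ħ² d²φ/dx²; ⟨p²⟩ = −ħ² ∫ φ*·φ'' dx / ∫|φ|² dx.
Gaussian moments (u = x − x₀): ∫u^(2j)·e^(−2βu²) du = (2j−1)!!/(4β)^j · √(π/(2β)), odd powers integrate to 0; here √(π/(2β)) = 1.3554. Derivatives: φ′ = (ik − 2βu)·φ, φ″ = ((ik − 2βu)² − 2β)·φ; the odd-in-u pieces drop out.
State is unnormalized: ∫|φ|² dx = 1.3554, and ∫φ*·(−ħ² φ'') dx = 0.79433, so ⟨p²⟩ = 0.79433 / 1.3554.
⟨p²⟩ = 0.58604.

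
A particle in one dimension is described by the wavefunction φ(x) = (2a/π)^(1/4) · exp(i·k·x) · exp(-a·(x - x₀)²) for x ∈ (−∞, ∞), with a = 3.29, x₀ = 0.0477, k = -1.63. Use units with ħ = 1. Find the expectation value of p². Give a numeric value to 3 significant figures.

5.95

p² φ = −ħ² d²φ/dx²; ⟨p²⟩ = −ħ² ∫ φ*·φ'' dx.
Gaussian moments (u = x − x₀): ∫u^(2j)·e^(−2au²) du = (2j−1)!!/(4a)^j · √(π/(2a)), odd powers integrate to 0; here √(π/(2a)) = 0.69097. Derivatives: φ′ = (ik − 2au)·φ, φ″ = ((ik − 2au)² − 2a)·φ; the odd-in-u pieces drop out.
⟨p²⟩ = 5.9469.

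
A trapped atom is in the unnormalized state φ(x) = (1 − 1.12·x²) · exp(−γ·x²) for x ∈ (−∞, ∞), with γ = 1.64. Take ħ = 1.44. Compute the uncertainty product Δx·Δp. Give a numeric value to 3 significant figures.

0.771

Δx = √(⟨x²⟩−⟨x⟩²), Δp = √(⟨p²⟩−⟨p⟩²).
Expand each integrand as polynomial × e^(−2γx²) and use ∫x^(2j)·e^(−2γx²) dx = (2j−1)!!/(4γ)^j · √(π/(2γ)), odd powers → 0; here √(π/(2γ)) = 0.97867. Differentiate with the product rule, d/dx e^(−γx²) = −2γx·e^(−γx²).
Normalization: ∫|φ|² dx = 0.73008.
⟨x⟩ = 0.0000, ⟨x²⟩ = 0.084364 ⇒ Δx = 0.29046.
⟨p⟩ = 0.0000, ⟨p²⟩ = 7.0455 ⇒ Δp = 2.6543.
Δx·Δp = 0.77096.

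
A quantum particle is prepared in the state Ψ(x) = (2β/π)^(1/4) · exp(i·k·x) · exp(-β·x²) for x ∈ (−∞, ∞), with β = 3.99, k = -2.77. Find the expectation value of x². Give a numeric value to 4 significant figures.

⟨x²⟩ = ∫ x²·|Ψ|² dx (integrals over the domain).
Gaussian moments: ∫x^(2j)·e^(−2βx²) dx = (2j−1)!!/(4β)^j · √(π/(2β)), odd powers integrate to 0; here √(π/(2β)) = 0.62744.
⟨x²⟩ = 0.062657.

0.06266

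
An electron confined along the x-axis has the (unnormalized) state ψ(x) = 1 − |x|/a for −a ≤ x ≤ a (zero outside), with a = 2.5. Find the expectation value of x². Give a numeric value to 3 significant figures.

⟨x²⟩ = ∫ x²·|ψ|² dx / ∫|ψ|² dx (integrals over the domain).
ψ is even, so ∫ over [−a, a] = 2∫₀ᵃ with ψ = 1 − x/a there: ∫₀ᵃ (1 − x/a)² dx = a/3, ∫₀ᵃ x²(1 − x/a)² dx = a³/30, ∫₀ᵃ x⁴(1 − x/a)² dx = a⁵/105.
State is unnormalized: ∫|ψ|² dx = 1.6667, and ∫ψ*·x²·ψ dx = 1.0417, so ⟨x²⟩ = 1.0417 / 1.6667.
⟨x²⟩ = 0.62500.

0.625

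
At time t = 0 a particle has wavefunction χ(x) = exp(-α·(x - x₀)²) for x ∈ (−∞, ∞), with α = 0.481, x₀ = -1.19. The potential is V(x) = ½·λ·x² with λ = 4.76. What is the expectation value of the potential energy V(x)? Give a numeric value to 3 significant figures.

⟨V⟩ = ∫ V(x)·|χ|² dx / ∫|χ|² dx.
Gaussian moments (u = x − x₀): ∫u^(2j)·e^(−2αu²) du = (2j−1)!!/(4α)^j · √(π/(2α)), odd powers integrate to 0; here √(π/(2α)) = 1.8071.
State is unnormalized: ∫|χ|² dx = 1.8071, and ∫χ*·V(x)·χ dx = 8.3260, so ⟨V⟩ = 8.3260 / 1.8071.
⟨V⟩ = 4.6073.

4.61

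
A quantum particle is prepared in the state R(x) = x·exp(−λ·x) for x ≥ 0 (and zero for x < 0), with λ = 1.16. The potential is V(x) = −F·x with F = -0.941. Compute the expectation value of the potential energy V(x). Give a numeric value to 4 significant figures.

⟨V⟩ = ∫ V(x)·|R|² dx / ∫|R|² dx.
Every integrand reduces to terms xʲ·e^(−2λx) on [0, ∞); use ∫₀^∞ xʲ·e^(−2λx) dx = j!/(2λ)^(j+1).
State is unnormalized: ∫|R|² dx = 0.16016, and ∫R*·V(x)·R dx = 0.19489, so ⟨V⟩ = 0.19489 / 0.16016.
⟨V⟩ = 1.2168.

1.217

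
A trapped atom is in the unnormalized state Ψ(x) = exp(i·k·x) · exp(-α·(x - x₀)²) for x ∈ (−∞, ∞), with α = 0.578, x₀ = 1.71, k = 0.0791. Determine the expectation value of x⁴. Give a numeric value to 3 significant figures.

16.7

⟨x⁴⟩ = ∫ x⁴·|Ψ|² dx / ∫|Ψ|² dx (integrals over the domain).
Gaussian moments (u = x − x₀): ∫u^(2j)·e^(−2αu²) du = (2j−1)!!/(4α)^j · √(π/(2α)), odd powers integrate to 0; here √(π/(2α)) = 1.6485.
State is unnormalized: ∫|Ψ|² dx = 1.6485, and ∫Ψ*·x⁴·Ψ dx = 27.531, so ⟨x⁴⟩ = 27.531 / 1.6485.
⟨x⁴⟩ = 16.700.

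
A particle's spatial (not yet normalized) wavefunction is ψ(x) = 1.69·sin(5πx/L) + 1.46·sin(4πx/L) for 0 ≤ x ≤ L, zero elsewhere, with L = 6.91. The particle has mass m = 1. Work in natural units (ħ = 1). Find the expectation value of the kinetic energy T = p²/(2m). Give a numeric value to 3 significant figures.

T = −(ħ²/2m) d²/dx², so ⟨T⟩ = −(ħ²/2m) ∫ ψ*·ψ'' dx / ∫|ψ|² dx; with m = 1.
d²/dx² sin(jπx/L) = −(jπ/L)²·sin(jπx/L); on 0 ≤ x ≤ L, ∫sin²(jπx/L) dx = L/2 and ∫sin(jπx/L)·sin(lπx/L) dx = 0 for j ≠ l, so only diagonal terms survive in ∫|ψ|² and ∫ψ·ψ″; ∫ψ·ψ′ dx = [ψ²/2] between the walls = 0.
State is unnormalized: ∫|ψ|² dx = 17.233, and ∫ψ*·(−ħ²/2m · ψ'') dx = 37.675, so ⟨T⟩ = 37.675 / 17.233.
⟨T⟩ = 2.1862.

2.19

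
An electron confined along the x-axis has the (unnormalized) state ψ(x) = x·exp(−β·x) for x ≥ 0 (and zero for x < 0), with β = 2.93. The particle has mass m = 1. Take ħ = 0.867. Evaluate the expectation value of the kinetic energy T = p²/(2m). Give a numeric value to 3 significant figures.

3.23

T = −(ħ²/2m) d²/dx², so ⟨T⟩ = −(ħ²/2m) ∫ ψ*·ψ'' dx / ∫|ψ|² dx; with m = 1.
Differentiate x·exp(−β·x) with the product rule; every integrand then reduces to terms xʲ·e^(−2βx) on [0, ∞), with ∫₀^∞ xʲ·e^(−2βx) dx = j!/(2β)^(j+1).
State is unnormalized: ∫|ψ|² dx = 0.0099389, and ∫ψ*·(−ħ²/2m · ψ'') dx = 0.032069, so ⟨T⟩ = 0.032069 / 0.0099389.
⟨T⟩ = 3.2266.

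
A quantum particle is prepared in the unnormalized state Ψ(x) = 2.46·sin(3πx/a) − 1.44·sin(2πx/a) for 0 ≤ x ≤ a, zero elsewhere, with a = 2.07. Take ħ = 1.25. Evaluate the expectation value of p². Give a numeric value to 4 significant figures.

27.80

p² Ψ = −ħ² d²Ψ/dx²; ⟨p²⟩ = −ħ² ∫ Ψ*·Ψ'' dx / ∫|Ψ|² dx.
d²/dx² sin(jπx/a) = −(jπ/a)²·sin(jπx/a); on 0 ≤ x ≤ a, ∫sin²(jπx/a) dx = a/2 and ∫sin(jπx/a)·sin(lπx/a) dx = 0 for j ≠ l, so only diagonal terms survive in ∫|Ψ|² and ∫Ψ·Ψ″; ∫Ψ·Ψ′ dx = [Ψ²/2] between the walls = 0.
State is unnormalized: ∫|Ψ|² dx = 8.4096, and ∫Ψ*·(−ħ² Ψ'') dx = 233.77, so ⟨p²⟩ = 233.77 / 8.4096.
⟨p²⟩ = 27.798.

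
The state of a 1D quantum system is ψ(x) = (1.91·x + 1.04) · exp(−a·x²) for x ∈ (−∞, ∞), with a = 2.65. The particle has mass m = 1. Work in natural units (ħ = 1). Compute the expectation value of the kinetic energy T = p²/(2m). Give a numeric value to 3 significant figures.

T = −(ħ²/2m) d²/dx², so ⟨T⟩ = −(ħ²/2m) ∫ ψ*·ψ'' dx / ∫|ψ|² dx; with m = 1.
Expand each integrand as polynomial × e^(−2ax²) and use ∫x^(2j)·e^(−2ax²) dx = (2j−1)!!/(4a)^j · √(π/(2a)), odd powers → 0; here √(π/(2a)) = 0.76990. Differentiate with the product rule, d/dx e^(−ax²) = −2ax·e^(−ax²).
State is unnormalized: ∫|ψ|² dx = 1.0977, and ∫ψ*·(−ħ²/2m · ψ'') dx = 2.1566, so ⟨T⟩ = 2.1566 / 1.0977.
⟨T⟩ = 1.9647.

1.96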